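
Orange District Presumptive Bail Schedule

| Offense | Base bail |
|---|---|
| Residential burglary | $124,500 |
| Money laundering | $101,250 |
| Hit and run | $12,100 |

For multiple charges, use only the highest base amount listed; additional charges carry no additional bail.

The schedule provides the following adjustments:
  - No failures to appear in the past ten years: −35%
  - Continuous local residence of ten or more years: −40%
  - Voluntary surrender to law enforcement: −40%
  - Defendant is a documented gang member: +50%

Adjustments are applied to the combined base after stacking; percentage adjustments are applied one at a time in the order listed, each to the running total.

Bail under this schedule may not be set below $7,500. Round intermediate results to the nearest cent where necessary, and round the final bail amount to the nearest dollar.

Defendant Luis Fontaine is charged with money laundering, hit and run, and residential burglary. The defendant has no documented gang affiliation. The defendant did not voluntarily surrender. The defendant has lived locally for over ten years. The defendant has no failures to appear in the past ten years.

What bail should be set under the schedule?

Base amounts from the schedule: money laundering $101,250; hit and run $12,100; residential burglary $124,500.
Stacking rule: use the highest base only. Highest is residential burglary at $124,500. Combined base = $124,500.
No failures to appear in the past ten years (−35%): $124,500 × 0.65 = $80,925.
Continuous local residence of ten or more years (−40%): $80,925 × 0.6 = $48,555.
$48,555 is at or above the $7,500 minimum.

$48,555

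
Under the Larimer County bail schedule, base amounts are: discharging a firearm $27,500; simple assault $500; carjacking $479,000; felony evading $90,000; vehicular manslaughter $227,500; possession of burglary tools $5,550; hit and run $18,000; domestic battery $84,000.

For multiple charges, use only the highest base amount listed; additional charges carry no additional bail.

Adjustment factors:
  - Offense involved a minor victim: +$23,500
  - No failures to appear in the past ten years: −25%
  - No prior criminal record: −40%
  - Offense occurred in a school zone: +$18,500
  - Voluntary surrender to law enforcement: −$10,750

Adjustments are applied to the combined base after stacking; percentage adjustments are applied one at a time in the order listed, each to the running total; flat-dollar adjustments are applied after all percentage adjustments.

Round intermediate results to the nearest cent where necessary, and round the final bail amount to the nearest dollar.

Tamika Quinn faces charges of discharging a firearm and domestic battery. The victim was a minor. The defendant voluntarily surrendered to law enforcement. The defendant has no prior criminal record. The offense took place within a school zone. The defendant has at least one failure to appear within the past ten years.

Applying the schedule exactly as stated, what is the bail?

$81,650

Base amounts from the schedule: discharging a firearm $27,500; domestic battery $84,000.
Stacking rule: use the highest base only. Highest is domestic battery at $84,000. Combined base = $84,000.
No prior criminal record (−40%): $84,000 × 0.6 = $50,400.
Offense involved a minor victim (+$23,500 flat): $50,400 + $23,500 = $73,900.
Offense occurred in a school zone (+$18,500 flat): $73,900 + $18,500 = $92,400.
Voluntary surrender to law enforcement (−$10,750 flat): $92,400 − $10,750 = $81,650.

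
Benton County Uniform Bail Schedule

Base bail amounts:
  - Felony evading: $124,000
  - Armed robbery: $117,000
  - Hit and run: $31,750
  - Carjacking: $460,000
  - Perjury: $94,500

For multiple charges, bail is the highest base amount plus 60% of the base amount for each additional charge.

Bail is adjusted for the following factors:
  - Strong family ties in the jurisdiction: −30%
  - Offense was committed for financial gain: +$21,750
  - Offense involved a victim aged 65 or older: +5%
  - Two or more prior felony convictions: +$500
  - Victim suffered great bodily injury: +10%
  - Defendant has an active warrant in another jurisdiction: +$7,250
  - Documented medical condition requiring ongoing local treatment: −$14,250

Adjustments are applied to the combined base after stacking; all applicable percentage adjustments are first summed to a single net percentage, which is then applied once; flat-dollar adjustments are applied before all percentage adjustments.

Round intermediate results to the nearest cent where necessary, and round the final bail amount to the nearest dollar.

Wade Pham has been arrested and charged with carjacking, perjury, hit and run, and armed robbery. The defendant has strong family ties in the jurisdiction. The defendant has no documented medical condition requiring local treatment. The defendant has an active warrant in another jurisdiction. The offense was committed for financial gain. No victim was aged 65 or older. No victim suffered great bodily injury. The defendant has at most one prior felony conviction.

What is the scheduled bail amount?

$444,465

Base amounts from the schedule: carjacking $460,000; perjury $94,500; hit and run $31,750; armed robbery $117,000.
Stacking rule: highest base plus 60% of each additional charge. Highest is carjacking at $460,000. Additional: $94,500 × 60% = $56,700; $31,750 × 60% = $19,050; $117,000 × 60% = $70,200. Combined base = $460,000 + $145,950 = $605,950.
Offense was committed for financial gain (+$21,750 flat): $605,950 + $21,750 = $627,700.
Defendant has an active warrant in another jurisdiction (+$7,250 flat): $627,700 + $7,250 = $634,950.
Strong family ties in the jurisdiction (−30%): $634,950 × 0.7 = $444,465.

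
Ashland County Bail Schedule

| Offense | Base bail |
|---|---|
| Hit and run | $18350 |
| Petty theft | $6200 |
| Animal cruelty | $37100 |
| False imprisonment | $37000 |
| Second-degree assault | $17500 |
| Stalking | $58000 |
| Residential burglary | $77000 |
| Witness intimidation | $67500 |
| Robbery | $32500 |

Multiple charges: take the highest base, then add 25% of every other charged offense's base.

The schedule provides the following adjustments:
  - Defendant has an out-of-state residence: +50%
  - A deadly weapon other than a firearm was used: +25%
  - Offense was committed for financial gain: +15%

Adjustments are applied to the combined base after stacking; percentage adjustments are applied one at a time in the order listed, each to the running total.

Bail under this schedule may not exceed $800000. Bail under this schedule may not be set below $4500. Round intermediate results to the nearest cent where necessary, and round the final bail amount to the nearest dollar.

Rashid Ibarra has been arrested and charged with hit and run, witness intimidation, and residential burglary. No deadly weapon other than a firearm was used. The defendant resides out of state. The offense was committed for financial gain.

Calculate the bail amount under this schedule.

Base amounts from the schedule: hit and run $18350; witness intimidation $67500; residential burglary $77000.
Stacking rule: highest base plus 25% of each additional charge. Highest is residential burglary at $77000. Additional: $18350 × 25% = $4587.50; $67500 × 25% = $16875. Combined base = $77000 + $21462.50 = $98462.50.
Defendant has an out-of-state residence (+50%): $98462.50 × 1.5 = $147693.75.
Offense was committed for financial gain (+15%): $147693.75 × 1.15 = $169847.81.
$169847.81 is within the $800000 maximum.
$169847.81 is at or above the $4500 minimum.
Rounded to the nearest dollar: $169848.

$169848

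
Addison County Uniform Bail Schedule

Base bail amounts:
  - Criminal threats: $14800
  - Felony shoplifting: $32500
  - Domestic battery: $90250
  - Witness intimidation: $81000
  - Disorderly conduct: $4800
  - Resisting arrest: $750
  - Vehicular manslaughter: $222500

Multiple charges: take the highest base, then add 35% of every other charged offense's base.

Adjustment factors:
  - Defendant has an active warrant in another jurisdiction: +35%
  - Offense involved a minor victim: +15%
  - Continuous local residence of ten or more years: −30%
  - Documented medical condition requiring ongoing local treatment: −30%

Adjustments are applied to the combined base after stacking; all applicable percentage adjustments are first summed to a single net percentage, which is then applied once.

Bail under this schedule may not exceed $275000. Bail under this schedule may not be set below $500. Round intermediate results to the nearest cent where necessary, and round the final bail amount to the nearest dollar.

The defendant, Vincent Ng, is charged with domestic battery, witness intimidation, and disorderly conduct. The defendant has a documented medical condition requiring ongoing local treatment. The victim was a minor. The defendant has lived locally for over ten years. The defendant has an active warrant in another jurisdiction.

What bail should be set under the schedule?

Base amounts from the schedule: domestic battery $90250; witness intimidation $81000; disorderly conduct $4800.
Stacking rule: highest base plus 35% of each additional charge. Highest is domestic battery at $90250. Additional: $81000 × 35% = $28350; $4800 × 35% = $1680. Combined base = $90250 + $30030 = $120280.
Net percentage adjustment: +35% +15% −30% −30% = −10%. $120280 × 0.9 = $108252.
$108252 is within the $275000 maximum.
$108252 is at or above the $500 minimum.

$108252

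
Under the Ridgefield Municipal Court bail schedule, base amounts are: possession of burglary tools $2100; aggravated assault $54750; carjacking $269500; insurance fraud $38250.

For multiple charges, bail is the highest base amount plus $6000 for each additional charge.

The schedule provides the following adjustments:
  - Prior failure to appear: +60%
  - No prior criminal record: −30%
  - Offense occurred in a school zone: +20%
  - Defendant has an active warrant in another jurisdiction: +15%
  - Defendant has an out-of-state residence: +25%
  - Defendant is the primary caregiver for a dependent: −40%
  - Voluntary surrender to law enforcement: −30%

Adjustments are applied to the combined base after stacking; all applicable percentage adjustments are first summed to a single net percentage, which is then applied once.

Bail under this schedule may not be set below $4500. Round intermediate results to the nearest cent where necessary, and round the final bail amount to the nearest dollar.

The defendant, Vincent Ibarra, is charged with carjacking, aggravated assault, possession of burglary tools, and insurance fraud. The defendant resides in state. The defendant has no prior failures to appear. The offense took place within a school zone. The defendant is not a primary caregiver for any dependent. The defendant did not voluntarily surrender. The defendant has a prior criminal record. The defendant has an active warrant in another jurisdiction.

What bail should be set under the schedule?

Base amounts from the schedule: carjacking $269500; aggravated assault $54750; possession of burglary tools $2100; insurance fraud $38250.
Stacking rule: highest base plus $6000 per additional charge. Highest is carjacking at $269500; 3 additional charges → +$18000. Combined base = $287500.
Net percentage adjustment: +20% +15% = +35%. $287500 × 1.35 = $388125.
$388125 is at or above the $4500 minimum.

$388125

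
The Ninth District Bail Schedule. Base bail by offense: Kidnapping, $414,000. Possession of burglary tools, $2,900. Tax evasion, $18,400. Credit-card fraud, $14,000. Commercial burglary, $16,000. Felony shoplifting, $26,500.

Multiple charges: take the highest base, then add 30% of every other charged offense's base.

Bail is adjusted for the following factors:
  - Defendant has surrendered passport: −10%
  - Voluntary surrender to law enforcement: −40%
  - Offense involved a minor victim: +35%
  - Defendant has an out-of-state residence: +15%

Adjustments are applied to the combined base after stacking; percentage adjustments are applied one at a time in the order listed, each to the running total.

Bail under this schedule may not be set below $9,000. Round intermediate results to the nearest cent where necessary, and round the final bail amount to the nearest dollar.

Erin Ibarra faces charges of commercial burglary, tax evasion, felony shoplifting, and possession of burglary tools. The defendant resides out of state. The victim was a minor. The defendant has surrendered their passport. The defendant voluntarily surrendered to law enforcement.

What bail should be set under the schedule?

$31,597

Base amounts from the schedule: commercial burglary $16,000; tax evasion $18,400; felony shoplifting $26,500; possession of burglary tools $2,900.
Stacking rule: highest base plus 30% of each additional charge. Highest is felony shoplifting at $26,500. Additional: $16,000 × 30% = $4,800; $18,400 × 30% = $5,520; $2,900 × 30% = $870. Combined base = $26,500 + $11,190 = $37,690.
Defendant has surrendered passport (−10%): $37,690 × 0.9 = $33,921.
Voluntary surrender to law enforcement (−40%): $33,921 × 0.6 = $20,352.60.
Offense involved a minor victim (+35%): $20,352.60 × 1.35 = $27,476.01.
Defendant has an out-of-state residence (+15%): $27,476.01 × 1.15 = $31,597.41.
$31,597.41 is at or above the $9,000 minimum.
Rounded to the nearest dollar: $31,597.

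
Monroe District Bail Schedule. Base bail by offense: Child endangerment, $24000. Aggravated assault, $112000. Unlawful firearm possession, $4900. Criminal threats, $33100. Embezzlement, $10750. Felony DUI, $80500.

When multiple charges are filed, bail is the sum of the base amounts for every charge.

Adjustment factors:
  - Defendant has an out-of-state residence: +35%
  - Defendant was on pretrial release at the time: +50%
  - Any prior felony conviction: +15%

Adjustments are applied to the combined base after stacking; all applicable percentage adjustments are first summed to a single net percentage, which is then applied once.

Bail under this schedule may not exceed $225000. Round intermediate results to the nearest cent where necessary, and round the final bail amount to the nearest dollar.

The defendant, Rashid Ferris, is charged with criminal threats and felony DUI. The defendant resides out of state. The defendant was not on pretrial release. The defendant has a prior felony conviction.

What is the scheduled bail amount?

$170400

Base amounts from the schedule: criminal threats $33100; felony DUI $80500.
Stacking rule: sum of all bases. $33100 + $80500 = $113600.
Net percentage adjustment: +35% +15% = +50%. $113600 × 1.5 = $170400.
$170400 is within the $225000 maximum.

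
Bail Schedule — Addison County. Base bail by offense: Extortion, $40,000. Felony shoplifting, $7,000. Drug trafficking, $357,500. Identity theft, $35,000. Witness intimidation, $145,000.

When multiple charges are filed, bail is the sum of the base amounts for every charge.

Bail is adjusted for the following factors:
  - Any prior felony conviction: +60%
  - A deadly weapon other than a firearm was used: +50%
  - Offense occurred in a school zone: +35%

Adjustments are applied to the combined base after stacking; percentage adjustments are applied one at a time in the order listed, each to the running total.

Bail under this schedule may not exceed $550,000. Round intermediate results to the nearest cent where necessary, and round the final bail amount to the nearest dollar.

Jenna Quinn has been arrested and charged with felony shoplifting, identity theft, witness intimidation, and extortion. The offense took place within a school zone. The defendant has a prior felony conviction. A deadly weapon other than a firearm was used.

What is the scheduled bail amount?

Base amounts from the schedule: felony shoplifting $7,000; identity theft $35,000; witness intimidation $145,000; extortion $40,000.
Stacking rule: sum of all bases. $7,000 + $35,000 + $145,000 + $40,000 = $227,000.
Any prior felony conviction (+60%): $227,000 × 1.6 = $363,200.
A deadly weapon other than a firearm was used (+50%): $363,200 × 1.5 = $544,800.
Offense occurred in a school zone (+35%): $544,800 × 1.35 = $735,480.
Result $735,480 exceeds the maximum of $550,000; bail is capped at $550,000.

$550,000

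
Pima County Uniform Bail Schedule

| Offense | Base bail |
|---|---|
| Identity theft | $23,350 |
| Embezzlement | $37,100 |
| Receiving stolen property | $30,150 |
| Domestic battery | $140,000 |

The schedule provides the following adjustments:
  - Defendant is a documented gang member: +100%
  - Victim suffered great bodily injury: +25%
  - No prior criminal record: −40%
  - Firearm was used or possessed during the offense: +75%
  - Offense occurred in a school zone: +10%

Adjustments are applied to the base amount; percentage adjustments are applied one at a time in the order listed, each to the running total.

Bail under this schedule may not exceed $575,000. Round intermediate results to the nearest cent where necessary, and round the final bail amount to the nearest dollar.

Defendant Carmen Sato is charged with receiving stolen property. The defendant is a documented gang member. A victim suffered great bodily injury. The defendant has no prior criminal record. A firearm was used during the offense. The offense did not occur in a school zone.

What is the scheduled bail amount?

Base amounts from the schedule: receiving stolen property $30,150.
Single charge. Combined base = $30,150.
Defendant is a documented gang member (+100%): $30,150 × 2 = $60,300.
Victim suffered great bodily injury (+25%): $60,300 × 1.25 = $75,375.
No prior criminal record (−40%): $75,375 × 0.6 = $45,225.
Firearm was used or possessed during the offense (+75%): $45,225 × 1.75 = $79,143.75.
$79,143.75 is within the $575,000 maximum.
Rounded to the nearest dollar: $79,144.

$79,144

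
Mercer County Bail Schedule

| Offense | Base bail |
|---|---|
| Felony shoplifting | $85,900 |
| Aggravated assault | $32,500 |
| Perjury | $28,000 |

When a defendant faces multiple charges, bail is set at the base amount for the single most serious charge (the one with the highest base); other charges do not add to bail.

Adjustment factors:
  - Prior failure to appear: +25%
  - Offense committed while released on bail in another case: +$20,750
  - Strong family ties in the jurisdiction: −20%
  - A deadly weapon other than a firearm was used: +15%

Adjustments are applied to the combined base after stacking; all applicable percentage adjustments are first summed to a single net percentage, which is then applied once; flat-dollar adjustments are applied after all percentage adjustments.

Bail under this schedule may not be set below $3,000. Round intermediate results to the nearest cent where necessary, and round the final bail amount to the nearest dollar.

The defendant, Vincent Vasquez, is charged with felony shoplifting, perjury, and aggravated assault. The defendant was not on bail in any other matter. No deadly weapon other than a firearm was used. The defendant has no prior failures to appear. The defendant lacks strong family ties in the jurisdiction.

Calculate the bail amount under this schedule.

Base amounts from the schedule: felony shoplifting $85,900; perjury $28,000; aggravated assault $32,500.
Stacking rule: use the highest base only. Highest is felony shoplifting at $85,900. Combined base = $85,900.
No adjustment factors apply to this defendant.
$85,900 is at or above the $3,000 minimum.

$85,900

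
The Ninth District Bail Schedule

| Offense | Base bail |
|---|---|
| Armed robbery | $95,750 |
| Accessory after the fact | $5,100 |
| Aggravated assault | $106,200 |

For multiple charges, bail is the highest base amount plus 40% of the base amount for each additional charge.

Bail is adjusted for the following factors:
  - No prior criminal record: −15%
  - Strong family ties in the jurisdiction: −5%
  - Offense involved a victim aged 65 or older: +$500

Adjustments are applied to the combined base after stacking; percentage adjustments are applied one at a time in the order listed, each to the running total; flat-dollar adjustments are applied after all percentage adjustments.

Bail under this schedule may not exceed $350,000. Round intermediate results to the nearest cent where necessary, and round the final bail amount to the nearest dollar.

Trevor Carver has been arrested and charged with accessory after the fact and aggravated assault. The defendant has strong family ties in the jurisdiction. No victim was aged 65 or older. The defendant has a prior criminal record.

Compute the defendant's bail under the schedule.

Base amounts from the schedule: accessory after the fact $5,100; aggravated assault $106,200.
Stacking rule: highest base plus 40% of each additional charge. Highest is aggravated assault at $106,200. Additional: $5,100 × 40% = $2,040. Combined base = $106,200 + $2,040 = $108,240.
Strong family ties in the jurisdiction (−5%): $108,240 × 0.95 = $102,828.
$102,828 is within the $350,000 maximum.

$102,828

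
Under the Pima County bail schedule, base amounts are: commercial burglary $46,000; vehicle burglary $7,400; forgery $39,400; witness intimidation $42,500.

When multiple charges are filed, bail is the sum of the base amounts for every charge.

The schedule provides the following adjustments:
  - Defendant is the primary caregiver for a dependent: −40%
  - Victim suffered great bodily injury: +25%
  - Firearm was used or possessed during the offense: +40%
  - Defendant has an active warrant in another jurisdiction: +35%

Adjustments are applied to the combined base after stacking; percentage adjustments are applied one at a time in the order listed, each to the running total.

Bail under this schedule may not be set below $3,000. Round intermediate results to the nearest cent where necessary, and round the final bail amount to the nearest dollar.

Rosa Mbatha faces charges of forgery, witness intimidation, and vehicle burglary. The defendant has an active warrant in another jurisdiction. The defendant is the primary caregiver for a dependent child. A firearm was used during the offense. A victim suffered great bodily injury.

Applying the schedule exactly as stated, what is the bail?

Base amounts from the schedule: forgery $39,400; witness intimidation $42,500; vehicle burglary $7,400.
Stacking rule: sum of all bases. $39,400 + $42,500 + $7,400 = $89,300.
Defendant is the primary caregiver for a dependent (−40%): $89,300 × 0.6 = $53,580.
Victim suffered great bodily injury (+25%): $53,580 × 1.25 = $66,975.
Firearm was used or possessed during the offense (+40%): $66,975 × 1.4 = $93,765.
Defendant has an active warrant in another jurisdiction (+35%): $93,765 × 1.35 = $126,582.75.
$126,582.75 is at or above the $3,000 minimum.
Rounded to the nearest dollar: $126,583.

$126,583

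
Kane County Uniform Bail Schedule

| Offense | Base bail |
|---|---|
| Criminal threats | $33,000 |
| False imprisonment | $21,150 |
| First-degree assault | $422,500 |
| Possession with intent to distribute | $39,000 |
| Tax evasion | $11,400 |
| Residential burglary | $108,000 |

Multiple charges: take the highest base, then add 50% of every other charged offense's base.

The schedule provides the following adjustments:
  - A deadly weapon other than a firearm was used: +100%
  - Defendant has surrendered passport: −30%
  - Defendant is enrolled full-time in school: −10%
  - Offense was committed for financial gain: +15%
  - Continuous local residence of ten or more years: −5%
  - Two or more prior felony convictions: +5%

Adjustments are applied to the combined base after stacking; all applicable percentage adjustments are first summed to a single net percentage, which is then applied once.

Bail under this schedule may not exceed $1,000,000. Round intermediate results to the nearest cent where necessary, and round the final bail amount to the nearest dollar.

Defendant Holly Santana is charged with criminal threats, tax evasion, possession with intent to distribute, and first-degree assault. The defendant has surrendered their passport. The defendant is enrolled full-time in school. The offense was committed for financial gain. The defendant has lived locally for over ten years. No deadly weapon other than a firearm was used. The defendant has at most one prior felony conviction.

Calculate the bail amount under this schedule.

$324,940

Base amounts from the schedule: criminal threats $33,000; tax evasion $11,400; possession with intent to distribute $39,000; first-degree assault $422,500.
Stacking rule: highest base plus 50% of each additional charge. Highest is first-degree assault at $422,500. Additional: $33,000 × 50% = $16,500; $11,400 × 50% = $5,700; $39,000 × 50% = $19,500. Combined base = $422,500 + $41,700 = $464,200.
Net percentage adjustment: −30% −10% +15% −5% = −30%. $464,200 × 0.7 = $324,940.
$324,940 is within the $1,000,000 maximum.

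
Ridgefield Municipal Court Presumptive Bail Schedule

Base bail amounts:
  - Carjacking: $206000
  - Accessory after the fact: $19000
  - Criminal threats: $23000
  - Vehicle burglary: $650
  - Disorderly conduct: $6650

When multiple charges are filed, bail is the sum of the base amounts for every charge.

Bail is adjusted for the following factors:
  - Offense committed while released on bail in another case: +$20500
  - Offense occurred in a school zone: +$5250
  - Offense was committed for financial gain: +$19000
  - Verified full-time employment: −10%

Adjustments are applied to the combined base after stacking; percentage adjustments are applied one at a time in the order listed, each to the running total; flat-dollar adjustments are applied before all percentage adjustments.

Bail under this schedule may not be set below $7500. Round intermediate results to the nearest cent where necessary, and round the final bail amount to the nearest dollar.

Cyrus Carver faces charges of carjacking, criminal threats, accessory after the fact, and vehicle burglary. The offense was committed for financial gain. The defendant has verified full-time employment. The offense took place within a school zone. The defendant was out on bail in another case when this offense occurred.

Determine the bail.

$264060

Base amounts from the schedule: carjacking $206000; criminal threats $23000; accessory after the fact $19000; vehicle burglary $650.
Stacking rule: sum of all bases. $206000 + $23000 + $19000 + $650 = $248650.
Offense committed while released on bail in another case (+$20500 flat): $248650 + $20500 = $269150.
Offense occurred in a school zone (+$5250 flat): $269150 + $5250 = $274400.
Offense was committed for financial gain (+$19000 flat): $274400 + $19000 = $293400.
Verified full-time employment (−10%): $293400 × 0.9 = $264060.
$264060 is at or above the $7500 minimum.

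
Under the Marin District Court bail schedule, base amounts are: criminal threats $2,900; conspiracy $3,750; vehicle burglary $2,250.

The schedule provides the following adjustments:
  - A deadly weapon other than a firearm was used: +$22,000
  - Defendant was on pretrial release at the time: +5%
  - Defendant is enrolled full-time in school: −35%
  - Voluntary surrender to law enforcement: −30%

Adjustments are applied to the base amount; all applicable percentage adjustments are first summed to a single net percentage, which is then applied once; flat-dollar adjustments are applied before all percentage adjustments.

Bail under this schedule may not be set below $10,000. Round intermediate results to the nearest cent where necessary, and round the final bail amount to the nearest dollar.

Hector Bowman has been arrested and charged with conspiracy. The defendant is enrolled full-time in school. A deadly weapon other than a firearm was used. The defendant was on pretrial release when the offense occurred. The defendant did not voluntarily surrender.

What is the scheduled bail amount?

$18,025

Base amounts from the schedule: conspiracy $3,750.
Single charge. Combined base = $3,750.
A deadly weapon other than a firearm was used (+$22,000 flat): $3,750 + $22,000 = $25,750.
Net percentage adjustment: +5% −35% = −30%. $25,750 × 0.7 = $18,025.
$18,025 is at or above the $10,000 minimum.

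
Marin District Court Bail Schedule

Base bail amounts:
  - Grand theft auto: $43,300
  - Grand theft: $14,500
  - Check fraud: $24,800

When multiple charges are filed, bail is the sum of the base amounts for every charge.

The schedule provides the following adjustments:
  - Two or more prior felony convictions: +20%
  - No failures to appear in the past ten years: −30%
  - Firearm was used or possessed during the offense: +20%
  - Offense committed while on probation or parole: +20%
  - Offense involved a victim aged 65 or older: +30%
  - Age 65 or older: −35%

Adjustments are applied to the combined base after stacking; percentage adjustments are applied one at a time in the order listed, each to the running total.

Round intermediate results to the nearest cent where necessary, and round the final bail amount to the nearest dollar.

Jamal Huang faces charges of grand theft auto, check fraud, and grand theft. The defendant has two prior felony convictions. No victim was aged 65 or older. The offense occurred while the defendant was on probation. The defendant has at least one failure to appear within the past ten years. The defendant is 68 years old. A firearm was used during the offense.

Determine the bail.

$92,776

Base amounts from the schedule: grand theft auto $43,300; check fraud $24,800; grand theft $14,500.
Stacking rule: sum of all bases. $43,300 + $24,800 + $14,500 = $82,600.
Two or more prior felony convictions (+20%): $82,600 × 1.2 = $99,120.
Firearm was used or possessed during the offense (+20%): $99,120 × 1.2 = $118,944.
Offense committed while on probation or parole (+20%): $118,944 × 1.2 = $142,732.80.
Age 65 or older (−35%): $142,732.80 × 0.65 = $92,776.32.
Rounded to the nearest dollar: $92,776.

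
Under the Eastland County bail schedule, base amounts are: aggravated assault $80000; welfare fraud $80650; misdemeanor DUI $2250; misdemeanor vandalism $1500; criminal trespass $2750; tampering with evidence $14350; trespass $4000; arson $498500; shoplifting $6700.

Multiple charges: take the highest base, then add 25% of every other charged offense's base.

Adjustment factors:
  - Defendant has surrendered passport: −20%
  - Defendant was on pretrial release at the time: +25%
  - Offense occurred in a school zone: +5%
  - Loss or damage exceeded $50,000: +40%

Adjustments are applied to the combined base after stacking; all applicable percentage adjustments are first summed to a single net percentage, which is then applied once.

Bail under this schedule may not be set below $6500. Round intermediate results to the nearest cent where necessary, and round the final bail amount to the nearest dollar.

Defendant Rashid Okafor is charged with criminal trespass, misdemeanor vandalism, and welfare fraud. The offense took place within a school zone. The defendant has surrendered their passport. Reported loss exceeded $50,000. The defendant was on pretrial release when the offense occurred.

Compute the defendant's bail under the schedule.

Base amounts from the schedule: criminal trespass $2750; misdemeanor vandalism $1500; welfare fraud $80650.
Stacking rule: highest base plus 25% of each additional charge. Highest is welfare fraud at $80650. Additional: $2750 × 25% = $687.50; $1500 × 25% = $375. Combined base = $80650 + $1062.50 = $81712.50.
Net percentage adjustment: −20% +25% +5% +40% = +50%. $81712.50 × 1.5 = $122568.75.
$122568.75 is at or above the $6500 minimum.
Rounded to the nearest dollar: $122569.

$122569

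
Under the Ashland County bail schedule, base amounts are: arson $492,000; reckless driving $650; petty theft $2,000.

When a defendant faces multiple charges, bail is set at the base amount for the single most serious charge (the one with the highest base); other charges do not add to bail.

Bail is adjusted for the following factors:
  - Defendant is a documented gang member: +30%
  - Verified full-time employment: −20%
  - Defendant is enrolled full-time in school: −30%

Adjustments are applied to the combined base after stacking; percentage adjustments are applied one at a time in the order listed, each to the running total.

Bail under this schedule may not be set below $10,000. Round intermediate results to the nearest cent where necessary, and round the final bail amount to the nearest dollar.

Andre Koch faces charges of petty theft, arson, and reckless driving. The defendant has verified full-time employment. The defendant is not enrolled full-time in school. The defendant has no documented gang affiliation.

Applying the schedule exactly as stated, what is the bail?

Base amounts from the schedule: petty theft $2,000; arson $492,000; reckless driving $650.
Stacking rule: use the highest base only. Highest is arson at $492,000. Combined base = $492,000.
Verified full-time employment (−20%): $492,000 × 0.8 = $393,600.
$393,600 is at or above the $10,000 minimum.

$393,600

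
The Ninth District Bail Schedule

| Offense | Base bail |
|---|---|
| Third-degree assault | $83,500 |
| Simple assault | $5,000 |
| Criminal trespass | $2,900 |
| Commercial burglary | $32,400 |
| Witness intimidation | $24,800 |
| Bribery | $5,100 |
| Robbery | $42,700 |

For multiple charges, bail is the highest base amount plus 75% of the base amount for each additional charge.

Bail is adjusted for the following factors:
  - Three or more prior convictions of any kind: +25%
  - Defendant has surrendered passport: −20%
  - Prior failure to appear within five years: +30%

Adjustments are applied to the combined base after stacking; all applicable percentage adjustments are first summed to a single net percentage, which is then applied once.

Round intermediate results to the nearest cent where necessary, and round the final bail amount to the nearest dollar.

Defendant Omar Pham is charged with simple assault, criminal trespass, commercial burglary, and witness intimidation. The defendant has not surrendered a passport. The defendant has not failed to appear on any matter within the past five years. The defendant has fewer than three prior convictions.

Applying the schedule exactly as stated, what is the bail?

$56,925

Base amounts from the schedule: simple assault $5,000; criminal trespass $2,900; commercial burglary $32,400; witness intimidation $24,800.
Stacking rule: highest base plus 75% of each additional charge. Highest is commercial burglary at $32,400. Additional: $5,000 × 75% = $3,750; $2,900 × 75% = $2,175; $24,800 × 75% = $18,600. Combined base = $32,400 + $24,525 = $56,925.
No adjustment factors apply to this defendant.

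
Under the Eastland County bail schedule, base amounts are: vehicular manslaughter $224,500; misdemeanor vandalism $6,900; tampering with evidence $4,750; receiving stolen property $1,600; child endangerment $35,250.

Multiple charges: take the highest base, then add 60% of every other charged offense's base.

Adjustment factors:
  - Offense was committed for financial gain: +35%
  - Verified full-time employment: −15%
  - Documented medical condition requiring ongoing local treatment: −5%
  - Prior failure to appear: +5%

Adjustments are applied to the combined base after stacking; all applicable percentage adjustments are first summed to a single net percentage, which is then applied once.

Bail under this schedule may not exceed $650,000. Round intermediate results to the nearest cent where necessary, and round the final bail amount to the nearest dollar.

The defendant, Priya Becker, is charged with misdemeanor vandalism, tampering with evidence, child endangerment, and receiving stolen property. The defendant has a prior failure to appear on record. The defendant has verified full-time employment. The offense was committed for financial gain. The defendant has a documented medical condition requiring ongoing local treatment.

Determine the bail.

Base amounts from the schedule: misdemeanor vandalism $6,900; tampering with evidence $4,750; child endangerment $35,250; receiving stolen property $1,600.
Stacking rule: highest base plus 60% of each additional charge. Highest is child endangerment at $35,250. Additional: $6,900 × 60% = $4,140; $4,750 × 60% = $2,850; $1,600 × 60% = $960. Combined base = $35,250 + $7,950 = $43,200.
Net percentage adjustment: +35% −15% −5% +5% = +20%. $43,200 × 1.2 = $51,840.
$51,840 is within the $650,000 maximum.

$51,840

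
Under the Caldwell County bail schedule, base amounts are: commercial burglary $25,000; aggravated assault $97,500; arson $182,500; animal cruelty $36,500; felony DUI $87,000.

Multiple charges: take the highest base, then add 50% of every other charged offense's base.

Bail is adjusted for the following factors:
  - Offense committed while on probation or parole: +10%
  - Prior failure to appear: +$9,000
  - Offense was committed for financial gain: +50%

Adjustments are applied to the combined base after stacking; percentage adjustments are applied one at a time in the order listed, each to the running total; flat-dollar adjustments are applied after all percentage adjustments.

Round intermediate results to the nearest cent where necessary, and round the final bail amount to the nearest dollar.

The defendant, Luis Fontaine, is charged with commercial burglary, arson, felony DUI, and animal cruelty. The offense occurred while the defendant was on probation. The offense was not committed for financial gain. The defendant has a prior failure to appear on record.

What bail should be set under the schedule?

$291,425

Base amounts from the schedule: commercial burglary $25,000; arson $182,500; felony DUI $87,000; animal cruelty $36,500.
Stacking rule: highest base plus 50% of each additional charge. Highest is arson at $182,500. Additional: $25,000 × 50% = $12,500; $87,000 × 50% = $43,500; $36,500 × 50% = $18,250. Combined base = $182,500 + $74,250 = $256,750.
Offense committed while on probation or parole (+10%): $256,750 × 1.1 = $282,425.
Prior failure to appear (+$9,000 flat): $282,425 + $9,000 = $291,425.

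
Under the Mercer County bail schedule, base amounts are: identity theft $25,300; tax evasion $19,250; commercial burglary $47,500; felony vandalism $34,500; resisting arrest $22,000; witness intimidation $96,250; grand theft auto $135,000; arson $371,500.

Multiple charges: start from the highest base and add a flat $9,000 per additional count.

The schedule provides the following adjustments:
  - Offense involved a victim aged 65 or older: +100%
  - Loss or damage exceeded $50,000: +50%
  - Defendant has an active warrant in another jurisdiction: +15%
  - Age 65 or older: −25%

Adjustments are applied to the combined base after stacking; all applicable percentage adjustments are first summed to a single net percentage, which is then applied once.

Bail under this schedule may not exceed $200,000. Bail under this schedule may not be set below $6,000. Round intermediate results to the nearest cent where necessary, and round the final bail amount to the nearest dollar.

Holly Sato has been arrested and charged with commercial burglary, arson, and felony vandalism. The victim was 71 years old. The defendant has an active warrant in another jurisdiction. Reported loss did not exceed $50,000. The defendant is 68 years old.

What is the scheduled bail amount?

$200,000

Base amounts from the schedule: commercial burglary $47,500; arson $371,500; felony vandalism $34,500.
Stacking rule: highest base plus $9,000 per additional charge. Highest is arson at $371,500; 2 additional charges → +$18,000. Combined base = $389,500.
Net percentage adjustment: +100% +15% −25% = +90%. $389,500 × 1.9 = $740,050.
Result $740,050 exceeds the maximum of $200,000; bail is capped at $200,000.
$200,000 is at or above the $6,000 minimum.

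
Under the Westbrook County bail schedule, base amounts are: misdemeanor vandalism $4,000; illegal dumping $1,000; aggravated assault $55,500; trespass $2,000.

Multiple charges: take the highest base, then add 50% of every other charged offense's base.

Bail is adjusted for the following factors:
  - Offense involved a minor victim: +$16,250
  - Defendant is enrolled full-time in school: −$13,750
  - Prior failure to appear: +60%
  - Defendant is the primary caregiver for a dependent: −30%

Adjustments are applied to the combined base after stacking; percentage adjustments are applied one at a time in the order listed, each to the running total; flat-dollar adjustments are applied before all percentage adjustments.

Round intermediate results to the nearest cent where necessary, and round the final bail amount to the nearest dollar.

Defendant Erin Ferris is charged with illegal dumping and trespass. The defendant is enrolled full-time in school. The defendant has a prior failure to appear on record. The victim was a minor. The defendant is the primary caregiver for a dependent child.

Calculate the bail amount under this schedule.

Base amounts from the schedule: illegal dumping $1,000; trespass $2,000.
Stacking rule: highest base plus 50% of each additional charge. Highest is trespass at $2,000. Additional: $1,000 × 50% = $500. Combined base = $2,000 + $500 = $2,500.
Offense involved a minor victim (+$16,250 flat): $2,500 + $16,250 = $18,750.
Defendant is enrolled full-time in school (−$13,750 flat): $18,750 − $13,750 = $5,000.
Prior failure to appear (+60%): $5,000 × 1.6 = $8,000.
Defendant is the primary caregiver for a dependent (−30%): $8,000 × 0.7 = $5,600.

$5,600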